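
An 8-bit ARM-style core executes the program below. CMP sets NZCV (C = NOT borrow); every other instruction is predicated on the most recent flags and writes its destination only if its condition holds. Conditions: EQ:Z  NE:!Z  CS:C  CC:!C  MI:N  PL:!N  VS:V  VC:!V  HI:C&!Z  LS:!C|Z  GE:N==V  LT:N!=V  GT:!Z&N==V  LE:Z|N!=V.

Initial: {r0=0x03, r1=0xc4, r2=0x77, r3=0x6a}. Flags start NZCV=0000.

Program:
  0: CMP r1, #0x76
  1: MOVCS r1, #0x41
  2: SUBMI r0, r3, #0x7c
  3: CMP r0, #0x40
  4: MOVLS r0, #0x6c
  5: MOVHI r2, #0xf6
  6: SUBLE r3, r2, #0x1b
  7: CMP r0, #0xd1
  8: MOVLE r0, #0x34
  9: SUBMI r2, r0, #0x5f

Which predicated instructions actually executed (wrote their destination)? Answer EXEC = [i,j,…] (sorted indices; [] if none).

EXEC = [1,4,6,9]

[0] flags=0011 → (cmp)
[1] flags=0011 CS?T → r1=0x41
[2] flags=0011 MI?F → skip
[3] flags=1000 → (cmp)
[4] flags=1000 LS?T → r0=0x6c
[5] flags=1000 HI?F → skip
[6] flags=1000 LE?T → r3=0x5c
[7] flags=1001 → (cmp)
[8] flags=1001 LE?F → skip
[9] flags=1001 MI?T → r2=0x0d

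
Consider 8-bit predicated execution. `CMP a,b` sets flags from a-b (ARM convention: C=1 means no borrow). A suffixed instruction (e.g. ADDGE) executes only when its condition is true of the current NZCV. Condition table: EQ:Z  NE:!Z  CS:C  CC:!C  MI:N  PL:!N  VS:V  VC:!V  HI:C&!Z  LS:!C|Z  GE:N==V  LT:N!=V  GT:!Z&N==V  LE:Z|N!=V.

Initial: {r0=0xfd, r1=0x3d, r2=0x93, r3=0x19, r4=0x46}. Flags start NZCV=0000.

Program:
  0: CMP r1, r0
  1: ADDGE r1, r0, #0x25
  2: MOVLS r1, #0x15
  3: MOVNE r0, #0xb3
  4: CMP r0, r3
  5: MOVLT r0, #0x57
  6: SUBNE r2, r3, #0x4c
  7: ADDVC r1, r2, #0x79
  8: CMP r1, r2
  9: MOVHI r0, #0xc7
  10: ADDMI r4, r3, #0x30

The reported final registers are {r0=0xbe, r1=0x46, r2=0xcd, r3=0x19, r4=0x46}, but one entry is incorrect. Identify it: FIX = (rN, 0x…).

0: ✓ CMP  NZCV=0000
1: ✓ ADDGE  r1←0x22
2: ✓ MOVLS  r1←0x15
3: ✓ MOVNE  r0←0xb3
4: ✓ CMP  NZCV=1010
5: ✓ MOVLT  r0←0x57
6: ✓ SUBNE  r2←0xcd
7: ✓ ADDVC  r1←0x46
8: ✓ CMP  NZCV=0000
9: · MOVHI
10: · ADDMI

FIX = (r0, 0x57)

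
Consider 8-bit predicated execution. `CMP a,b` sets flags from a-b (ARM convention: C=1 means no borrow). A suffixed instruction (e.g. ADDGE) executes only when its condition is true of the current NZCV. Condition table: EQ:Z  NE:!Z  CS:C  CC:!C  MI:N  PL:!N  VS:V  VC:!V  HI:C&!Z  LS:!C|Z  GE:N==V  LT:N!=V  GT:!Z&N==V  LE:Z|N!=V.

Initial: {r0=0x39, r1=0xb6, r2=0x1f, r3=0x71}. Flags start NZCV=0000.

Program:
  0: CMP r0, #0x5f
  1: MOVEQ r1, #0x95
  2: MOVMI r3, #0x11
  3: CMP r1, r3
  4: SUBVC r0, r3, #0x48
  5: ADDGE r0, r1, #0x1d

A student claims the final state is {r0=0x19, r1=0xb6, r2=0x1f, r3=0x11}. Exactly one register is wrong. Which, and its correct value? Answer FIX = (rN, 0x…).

0: ✓ CMP  NZCV=1000
1: · MOVEQ
2: ✓ MOVMI  r3←0x11
3: ✓ CMP  NZCV=1010
4: ✓ SUBVC  r0←0xc9
5: · ADDGE

FIX = (r0, 0xc9)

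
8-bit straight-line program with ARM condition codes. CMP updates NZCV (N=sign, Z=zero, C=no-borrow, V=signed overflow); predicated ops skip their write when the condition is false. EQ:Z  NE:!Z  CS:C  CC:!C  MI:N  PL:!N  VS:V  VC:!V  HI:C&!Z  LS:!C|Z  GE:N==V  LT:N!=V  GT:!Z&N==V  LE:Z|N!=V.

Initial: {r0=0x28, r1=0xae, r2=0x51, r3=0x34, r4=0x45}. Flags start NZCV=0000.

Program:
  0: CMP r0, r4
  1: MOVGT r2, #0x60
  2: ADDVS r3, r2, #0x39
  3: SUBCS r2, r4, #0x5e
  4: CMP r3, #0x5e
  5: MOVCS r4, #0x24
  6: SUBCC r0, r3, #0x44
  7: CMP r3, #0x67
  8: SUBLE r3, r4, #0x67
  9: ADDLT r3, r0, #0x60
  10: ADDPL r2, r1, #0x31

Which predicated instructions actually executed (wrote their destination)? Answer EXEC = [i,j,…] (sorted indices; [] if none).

EXEC = [6,8,9]

0: ✓ CMP  NZCV=1000
1: · MOVGT
2: · ADDVS
3: · SUBCS
4: ✓ CMP  NZCV=1000
5: · MOVCS
6: ✓ SUBCC  r0←0xf0
7: ✓ CMP  NZCV=1000
8: ✓ SUBLE  r3←0xde
9: ✓ ADDLT  r3←0x50
10: · ADDPL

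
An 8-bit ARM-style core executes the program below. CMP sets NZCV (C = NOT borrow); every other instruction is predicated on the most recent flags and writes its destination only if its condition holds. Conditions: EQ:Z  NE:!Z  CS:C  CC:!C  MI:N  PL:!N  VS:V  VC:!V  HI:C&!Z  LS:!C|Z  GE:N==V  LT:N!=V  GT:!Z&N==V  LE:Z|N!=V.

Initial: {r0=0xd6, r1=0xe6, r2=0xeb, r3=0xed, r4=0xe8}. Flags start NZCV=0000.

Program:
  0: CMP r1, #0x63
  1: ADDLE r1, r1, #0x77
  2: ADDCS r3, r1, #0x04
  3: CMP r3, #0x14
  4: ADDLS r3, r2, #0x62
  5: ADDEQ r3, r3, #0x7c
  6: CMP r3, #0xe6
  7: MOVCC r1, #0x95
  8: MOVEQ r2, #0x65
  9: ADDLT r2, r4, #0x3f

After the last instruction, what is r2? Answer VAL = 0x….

VAL = 0xeb

0: ✓ CMP  NZCV=1010
1: ✓ ADDLE  r1←0x5d
2: ✓ ADDCS  r3←0x61
3: ✓ CMP  NZCV=0010
4: · ADDLS
5: · ADDEQ
6: ✓ CMP  NZCV=0000
7: ✓ MOVCC  r1←0x95
8: · MOVEQ
9: · ADDLT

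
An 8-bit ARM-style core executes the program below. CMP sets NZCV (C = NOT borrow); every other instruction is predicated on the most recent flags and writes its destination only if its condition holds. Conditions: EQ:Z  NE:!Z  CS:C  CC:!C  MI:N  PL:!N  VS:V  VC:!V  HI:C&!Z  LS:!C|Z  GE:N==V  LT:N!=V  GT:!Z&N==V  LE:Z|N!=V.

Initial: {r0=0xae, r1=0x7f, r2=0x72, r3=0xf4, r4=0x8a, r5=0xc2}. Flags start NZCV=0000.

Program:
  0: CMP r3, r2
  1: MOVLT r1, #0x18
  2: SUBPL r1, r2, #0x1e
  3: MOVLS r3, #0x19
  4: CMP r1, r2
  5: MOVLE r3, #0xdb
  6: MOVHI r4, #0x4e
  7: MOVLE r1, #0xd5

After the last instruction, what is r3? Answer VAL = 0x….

VAL = 0xdb

0: ✓ CMP  NZCV=1010
1: ✓ MOVLT  r1←0x18
2: · SUBPL
3: · MOVLS
4: ✓ CMP  NZCV=1000
5: ✓ MOVLE  r3←0xdb
6: · MOVHI
7: ✓ MOVLE  r1←0xd5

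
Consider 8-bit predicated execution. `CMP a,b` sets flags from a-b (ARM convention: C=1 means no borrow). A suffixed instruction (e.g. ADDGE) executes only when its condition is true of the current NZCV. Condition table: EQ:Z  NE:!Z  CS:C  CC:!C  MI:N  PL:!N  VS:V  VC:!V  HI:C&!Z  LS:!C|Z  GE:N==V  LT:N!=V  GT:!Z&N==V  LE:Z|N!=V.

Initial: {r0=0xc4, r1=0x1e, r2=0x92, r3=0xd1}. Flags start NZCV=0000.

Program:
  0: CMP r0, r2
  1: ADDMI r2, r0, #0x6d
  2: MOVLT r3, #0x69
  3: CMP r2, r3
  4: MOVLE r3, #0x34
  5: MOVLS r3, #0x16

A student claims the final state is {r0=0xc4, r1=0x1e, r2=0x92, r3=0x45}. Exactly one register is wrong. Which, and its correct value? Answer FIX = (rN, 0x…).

0: ✓ CMP  NZCV=0010
1: · ADDMI
2: · MOVLT
3: ✓ CMP  NZCV=1000
4: ✓ MOVLE  r3←0x34
5: ✓ MOVLS  r3←0x16

FIX = (r3, 0x16)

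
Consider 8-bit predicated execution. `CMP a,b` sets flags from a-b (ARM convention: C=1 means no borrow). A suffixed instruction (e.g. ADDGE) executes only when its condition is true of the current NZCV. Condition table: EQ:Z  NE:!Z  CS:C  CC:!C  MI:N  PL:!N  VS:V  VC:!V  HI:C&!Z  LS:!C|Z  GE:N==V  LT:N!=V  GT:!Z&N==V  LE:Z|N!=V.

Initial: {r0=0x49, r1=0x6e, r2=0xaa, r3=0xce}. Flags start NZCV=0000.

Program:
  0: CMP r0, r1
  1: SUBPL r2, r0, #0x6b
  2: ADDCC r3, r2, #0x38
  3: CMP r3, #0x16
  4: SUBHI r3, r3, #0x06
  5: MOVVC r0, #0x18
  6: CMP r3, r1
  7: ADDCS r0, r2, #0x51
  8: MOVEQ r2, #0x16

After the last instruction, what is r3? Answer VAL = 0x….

[0] flags=1000 → (cmp)
[1] flags=1000 PL?F → skip
[2] flags=1000 CC?T → r3=0xe2
[3] flags=1010 → (cmp)
[4] flags=1010 HI?T → r3=0xdc
[5] flags=1010 VC?T → r0=0x18
[6] flags=0011 → (cmp)
[7] flags=0011 CS?T → r0=0xfb
[8] flags=0011 EQ?F → skip

VAL = 0xdc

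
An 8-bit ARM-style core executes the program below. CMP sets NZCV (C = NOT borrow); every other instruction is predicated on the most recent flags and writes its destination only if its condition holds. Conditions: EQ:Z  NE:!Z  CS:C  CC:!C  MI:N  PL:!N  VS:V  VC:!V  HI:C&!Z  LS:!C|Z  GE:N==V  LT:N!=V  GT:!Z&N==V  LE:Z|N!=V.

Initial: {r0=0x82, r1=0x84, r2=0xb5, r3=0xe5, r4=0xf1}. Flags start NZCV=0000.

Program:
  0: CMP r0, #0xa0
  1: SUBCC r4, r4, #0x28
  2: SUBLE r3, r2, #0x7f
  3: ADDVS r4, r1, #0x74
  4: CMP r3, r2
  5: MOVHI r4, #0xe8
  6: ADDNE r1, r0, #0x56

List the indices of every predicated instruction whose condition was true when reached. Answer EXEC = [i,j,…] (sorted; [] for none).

EXEC = [1,2,6]

0: ✓ CMP  NZCV=1000
1: ✓ SUBCC  r4←0xc9
2: ✓ SUBLE  r3←0x36
3: · ADDVS
4: ✓ CMP  NZCV=1001
5: · MOVHI
6: ✓ ADDNE  r1←0xd8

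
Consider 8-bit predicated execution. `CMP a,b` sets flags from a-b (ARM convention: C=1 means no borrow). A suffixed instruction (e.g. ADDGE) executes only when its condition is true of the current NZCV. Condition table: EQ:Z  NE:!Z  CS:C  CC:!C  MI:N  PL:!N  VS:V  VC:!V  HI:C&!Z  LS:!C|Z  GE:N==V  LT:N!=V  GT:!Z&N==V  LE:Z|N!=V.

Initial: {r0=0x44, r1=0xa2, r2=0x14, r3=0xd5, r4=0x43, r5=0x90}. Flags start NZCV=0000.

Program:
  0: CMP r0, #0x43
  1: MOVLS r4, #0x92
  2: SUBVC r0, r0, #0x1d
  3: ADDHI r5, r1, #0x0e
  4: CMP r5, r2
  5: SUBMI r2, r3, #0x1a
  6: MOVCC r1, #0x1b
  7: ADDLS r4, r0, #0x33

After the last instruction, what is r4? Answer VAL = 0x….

VAL = 0x43

0: ✓ CMP  NZCV=0010
1: · MOVLS
2: ✓ SUBVC  r0←0x27
3: ✓ ADDHI  r5←0xb0
4: ✓ CMP  NZCV=1010
5: ✓ SUBMI  r2←0xbb
6: · MOVCC
7: · ADDLS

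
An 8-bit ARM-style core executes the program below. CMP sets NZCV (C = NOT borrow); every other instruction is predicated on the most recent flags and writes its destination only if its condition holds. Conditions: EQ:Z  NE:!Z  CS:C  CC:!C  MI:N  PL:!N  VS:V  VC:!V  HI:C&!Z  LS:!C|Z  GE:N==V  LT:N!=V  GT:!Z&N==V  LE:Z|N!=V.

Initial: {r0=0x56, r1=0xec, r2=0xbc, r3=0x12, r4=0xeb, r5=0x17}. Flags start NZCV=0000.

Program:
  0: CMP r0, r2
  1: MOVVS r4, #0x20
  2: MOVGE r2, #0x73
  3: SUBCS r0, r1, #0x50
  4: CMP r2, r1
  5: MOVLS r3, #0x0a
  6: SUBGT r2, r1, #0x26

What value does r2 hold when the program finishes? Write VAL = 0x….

0: ✓ CMP  NZCV=1001
1: ✓ MOVVS  r4←0x20
2: ✓ MOVGE  r2←0x73
3: · SUBCS
4: ✓ CMP  NZCV=1001
5: ✓ MOVLS  r3←0x0a
6: ✓ SUBGT  r2←0xc6

VAL = 0xc6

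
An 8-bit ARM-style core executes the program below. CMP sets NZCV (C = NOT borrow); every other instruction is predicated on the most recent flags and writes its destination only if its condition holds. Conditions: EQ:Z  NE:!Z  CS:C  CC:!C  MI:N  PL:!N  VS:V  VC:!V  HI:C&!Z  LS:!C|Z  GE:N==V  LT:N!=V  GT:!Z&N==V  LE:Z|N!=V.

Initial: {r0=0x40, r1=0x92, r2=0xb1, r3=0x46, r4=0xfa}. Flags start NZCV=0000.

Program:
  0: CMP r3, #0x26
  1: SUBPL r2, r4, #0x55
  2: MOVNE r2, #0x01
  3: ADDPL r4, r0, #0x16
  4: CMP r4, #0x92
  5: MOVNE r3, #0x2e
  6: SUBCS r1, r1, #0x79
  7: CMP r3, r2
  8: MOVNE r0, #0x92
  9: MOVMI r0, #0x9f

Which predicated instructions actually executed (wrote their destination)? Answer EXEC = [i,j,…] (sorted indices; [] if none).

0: ✓ CMP  NZCV=0010
1: ✓ SUBPL  r2←0xa5
2: ✓ MOVNE  r2←0x01
3: ✓ ADDPL  r4←0x56
4: ✓ CMP  NZCV=1001
5: ✓ MOVNE  r3←0x2e
6: · SUBCS
7: ✓ CMP  NZCV=0010
8: ✓ MOVNE  r0←0x92
9: · MOVMI

EXEC = [1,2,3,5,8]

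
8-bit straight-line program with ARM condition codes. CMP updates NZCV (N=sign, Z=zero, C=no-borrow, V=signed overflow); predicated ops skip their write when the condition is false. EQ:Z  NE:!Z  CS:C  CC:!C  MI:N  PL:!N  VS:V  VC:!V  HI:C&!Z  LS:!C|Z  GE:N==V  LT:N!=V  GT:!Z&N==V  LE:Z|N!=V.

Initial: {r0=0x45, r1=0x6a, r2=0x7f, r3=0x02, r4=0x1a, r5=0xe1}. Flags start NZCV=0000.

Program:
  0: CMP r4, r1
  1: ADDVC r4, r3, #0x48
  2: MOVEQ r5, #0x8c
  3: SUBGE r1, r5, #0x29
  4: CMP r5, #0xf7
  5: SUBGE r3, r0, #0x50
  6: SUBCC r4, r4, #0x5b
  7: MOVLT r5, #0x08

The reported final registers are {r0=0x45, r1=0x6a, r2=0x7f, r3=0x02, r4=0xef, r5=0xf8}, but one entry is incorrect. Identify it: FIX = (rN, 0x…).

FIX = (r5, 0x08)

0: ✓ CMP  NZCV=1000
1: ✓ ADDVC  r4←0x4a
2: · MOVEQ
3: · SUBGE
4: ✓ CMP  NZCV=1000
5: · SUBGE
6: ✓ SUBCC  r4←0xef
7: ✓ MOVLT  r5←0x08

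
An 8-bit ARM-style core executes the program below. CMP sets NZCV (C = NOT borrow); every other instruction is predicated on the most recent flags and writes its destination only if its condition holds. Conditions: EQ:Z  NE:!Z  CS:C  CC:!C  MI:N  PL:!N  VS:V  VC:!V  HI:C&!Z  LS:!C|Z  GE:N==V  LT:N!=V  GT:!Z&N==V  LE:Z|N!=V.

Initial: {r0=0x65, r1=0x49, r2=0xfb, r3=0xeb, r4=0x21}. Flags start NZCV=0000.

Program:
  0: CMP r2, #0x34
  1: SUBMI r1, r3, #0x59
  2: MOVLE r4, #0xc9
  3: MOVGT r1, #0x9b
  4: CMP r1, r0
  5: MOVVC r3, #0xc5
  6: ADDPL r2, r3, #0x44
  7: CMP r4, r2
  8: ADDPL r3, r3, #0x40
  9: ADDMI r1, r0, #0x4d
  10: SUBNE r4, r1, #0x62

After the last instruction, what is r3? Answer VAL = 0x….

[0] flags=1010 → (cmp)
[1] flags=1010 MI?T → r1=0x92
[2] flags=1010 LE?T → r4=0xc9
[3] flags=1010 GT?F → skip
[4] flags=0011 → (cmp)
[5] flags=0011 VC?F → skip
[6] flags=0011 PL?T → r2=0x2f
[7] flags=1010 → (cmp)
[8] flags=1010 PL?F → skip
[9] flags=1010 MI?T → r1=0xb2
[10] flags=1010 NE?T → r4=0x50

VAL = 0xeb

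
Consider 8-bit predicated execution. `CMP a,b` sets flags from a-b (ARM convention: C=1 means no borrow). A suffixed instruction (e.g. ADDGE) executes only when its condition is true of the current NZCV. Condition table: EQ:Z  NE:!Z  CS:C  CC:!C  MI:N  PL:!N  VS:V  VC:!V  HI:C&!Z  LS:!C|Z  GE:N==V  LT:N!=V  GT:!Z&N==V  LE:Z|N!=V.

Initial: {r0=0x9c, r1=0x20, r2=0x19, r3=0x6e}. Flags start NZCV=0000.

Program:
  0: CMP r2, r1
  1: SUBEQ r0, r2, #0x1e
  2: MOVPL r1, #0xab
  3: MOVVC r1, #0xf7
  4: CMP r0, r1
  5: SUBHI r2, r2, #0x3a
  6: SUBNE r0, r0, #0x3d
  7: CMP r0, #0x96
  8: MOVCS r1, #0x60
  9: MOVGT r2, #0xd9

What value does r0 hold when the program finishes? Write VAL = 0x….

VAL = 0x5f

0: ✓ CMP  NZCV=1000
1: · SUBEQ
2: · MOVPL
3: ✓ MOVVC  r1←0xf7
4: ✓ CMP  NZCV=1000
5: · SUBHI
6: ✓ SUBNE  r0←0x5f
7: ✓ CMP  NZCV=1001
8: · MOVCS
9: ✓ MOVGT  r2←0xd9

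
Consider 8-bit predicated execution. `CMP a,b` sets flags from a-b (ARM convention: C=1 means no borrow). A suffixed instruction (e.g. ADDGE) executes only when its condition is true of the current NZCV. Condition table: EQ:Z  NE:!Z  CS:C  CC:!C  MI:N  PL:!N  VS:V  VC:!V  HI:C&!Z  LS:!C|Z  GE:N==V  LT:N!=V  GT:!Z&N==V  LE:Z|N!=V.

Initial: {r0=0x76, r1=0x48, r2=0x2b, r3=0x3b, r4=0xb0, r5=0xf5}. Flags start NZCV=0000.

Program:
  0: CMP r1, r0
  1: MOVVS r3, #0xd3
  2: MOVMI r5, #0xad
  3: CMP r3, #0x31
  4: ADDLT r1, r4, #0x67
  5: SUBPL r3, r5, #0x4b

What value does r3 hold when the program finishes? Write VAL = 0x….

[0] flags=1000 → (cmp)
[1] flags=1000 VS?F → skip
[2] flags=1000 MI?T → r5=0xad
[3] flags=0010 → (cmp)
[4] flags=0010 LT?F → skip
[5] flags=0010 PL?T → r3=0x62

VAL = 0x62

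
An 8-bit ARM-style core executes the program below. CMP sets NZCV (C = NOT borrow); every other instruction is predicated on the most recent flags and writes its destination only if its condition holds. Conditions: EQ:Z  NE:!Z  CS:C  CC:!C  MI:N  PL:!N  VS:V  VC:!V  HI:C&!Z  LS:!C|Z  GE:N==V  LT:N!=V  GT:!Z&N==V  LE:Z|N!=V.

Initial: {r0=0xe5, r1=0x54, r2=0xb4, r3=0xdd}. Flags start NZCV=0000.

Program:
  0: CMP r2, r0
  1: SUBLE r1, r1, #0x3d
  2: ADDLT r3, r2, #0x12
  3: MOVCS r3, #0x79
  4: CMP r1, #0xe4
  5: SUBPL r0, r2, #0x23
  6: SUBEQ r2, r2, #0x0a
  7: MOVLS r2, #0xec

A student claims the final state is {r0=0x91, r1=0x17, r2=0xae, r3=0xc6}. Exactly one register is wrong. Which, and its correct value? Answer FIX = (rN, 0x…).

0: ✓ CMP  NZCV=1000
1: ✓ SUBLE  r1←0x17
2: ✓ ADDLT  r3←0xc6
3: · MOVCS
4: ✓ CMP  NZCV=0000
5: ✓ SUBPL  r0←0x91
6: · SUBEQ
7: ✓ MOVLS  r2←0xec

FIX = (r2, 0xec)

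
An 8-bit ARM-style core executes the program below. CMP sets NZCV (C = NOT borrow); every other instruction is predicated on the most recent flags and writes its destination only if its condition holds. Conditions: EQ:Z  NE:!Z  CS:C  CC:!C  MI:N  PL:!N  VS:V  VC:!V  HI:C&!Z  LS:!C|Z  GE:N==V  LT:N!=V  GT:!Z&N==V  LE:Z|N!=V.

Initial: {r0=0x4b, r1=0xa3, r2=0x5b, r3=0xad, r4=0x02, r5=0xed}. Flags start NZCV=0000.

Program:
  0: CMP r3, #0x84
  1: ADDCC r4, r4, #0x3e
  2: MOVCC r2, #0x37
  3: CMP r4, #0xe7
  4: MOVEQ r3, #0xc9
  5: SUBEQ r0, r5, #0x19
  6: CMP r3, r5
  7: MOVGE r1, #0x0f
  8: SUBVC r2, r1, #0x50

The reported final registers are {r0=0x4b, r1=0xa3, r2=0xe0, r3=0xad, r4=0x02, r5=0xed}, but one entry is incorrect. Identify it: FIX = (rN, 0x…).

0: ✓ CMP  NZCV=0010
1: · ADDCC
2: · MOVCC
3: ✓ CMP  NZCV=0000
4: · MOVEQ
5: · SUBEQ
6: ✓ CMP  NZCV=1000
7: · MOVGE
8: ✓ SUBVC  r2←0x53

FIX = (r2, 0x53)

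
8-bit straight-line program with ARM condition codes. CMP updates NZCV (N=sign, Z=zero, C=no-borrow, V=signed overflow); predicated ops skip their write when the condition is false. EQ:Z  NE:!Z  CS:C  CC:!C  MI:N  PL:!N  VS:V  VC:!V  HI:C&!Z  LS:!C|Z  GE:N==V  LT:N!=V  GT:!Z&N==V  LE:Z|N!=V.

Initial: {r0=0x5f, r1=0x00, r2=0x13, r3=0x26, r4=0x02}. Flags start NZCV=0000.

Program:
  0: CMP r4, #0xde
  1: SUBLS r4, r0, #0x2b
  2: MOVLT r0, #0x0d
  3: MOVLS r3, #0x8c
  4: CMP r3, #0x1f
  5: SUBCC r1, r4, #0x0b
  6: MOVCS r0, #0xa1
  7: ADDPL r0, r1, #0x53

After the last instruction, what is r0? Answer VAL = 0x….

VAL = 0x53

0: ✓ CMP  NZCV=0000
1: ✓ SUBLS  r4←0x34
2: · MOVLT
3: ✓ MOVLS  r3←0x8c
4: ✓ CMP  NZCV=0011
5: · SUBCC
6: ✓ MOVCS  r0←0xa1
7: ✓ ADDPL  r0←0x53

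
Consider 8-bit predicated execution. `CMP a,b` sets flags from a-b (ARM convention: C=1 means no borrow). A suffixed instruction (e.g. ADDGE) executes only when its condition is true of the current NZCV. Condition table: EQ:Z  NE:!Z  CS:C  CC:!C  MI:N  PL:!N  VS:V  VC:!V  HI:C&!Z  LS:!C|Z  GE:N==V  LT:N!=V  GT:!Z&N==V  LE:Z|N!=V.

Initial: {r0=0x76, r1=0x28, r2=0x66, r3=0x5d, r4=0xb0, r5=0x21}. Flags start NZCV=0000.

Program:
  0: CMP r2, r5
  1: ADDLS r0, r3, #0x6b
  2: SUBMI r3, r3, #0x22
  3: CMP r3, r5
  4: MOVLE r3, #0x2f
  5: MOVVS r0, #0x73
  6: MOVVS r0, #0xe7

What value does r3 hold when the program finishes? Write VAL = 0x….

0: ✓ CMP  NZCV=0010
1: · ADDLS
2: · SUBMI
3: ✓ CMP  NZCV=0010
4: · MOVLE
5: · MOVVS
6: · MOVVS

VAL = 0x5d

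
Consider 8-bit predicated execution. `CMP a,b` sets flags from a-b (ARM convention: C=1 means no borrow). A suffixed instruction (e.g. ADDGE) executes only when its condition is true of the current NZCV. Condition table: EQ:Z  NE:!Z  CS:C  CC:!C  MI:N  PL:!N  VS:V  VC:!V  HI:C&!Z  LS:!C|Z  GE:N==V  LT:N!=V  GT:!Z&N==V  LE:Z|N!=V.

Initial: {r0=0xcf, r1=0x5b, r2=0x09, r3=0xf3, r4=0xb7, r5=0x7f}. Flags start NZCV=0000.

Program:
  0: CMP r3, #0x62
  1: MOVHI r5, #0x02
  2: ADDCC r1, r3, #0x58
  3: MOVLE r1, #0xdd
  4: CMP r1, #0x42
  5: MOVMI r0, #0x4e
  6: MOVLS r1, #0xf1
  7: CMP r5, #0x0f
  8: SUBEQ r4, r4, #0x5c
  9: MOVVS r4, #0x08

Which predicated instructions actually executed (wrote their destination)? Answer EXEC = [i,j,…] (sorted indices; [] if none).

EXEC = [1,3,5]

[0] flags=1010 → (cmp)
[1] flags=1010 HI?T → r5=0x02
[2] flags=1010 CC?F → skip
[3] flags=1010 LE?T → r1=0xdd
[4] flags=1010 → (cmp)
[5] flags=1010 MI?T → r0=0x4e
[6] flags=1010 LS?F → skip
[7] flags=1000 → (cmp)
[8] flags=1000 EQ?F → skip
[9] flags=1000 VS?F → skip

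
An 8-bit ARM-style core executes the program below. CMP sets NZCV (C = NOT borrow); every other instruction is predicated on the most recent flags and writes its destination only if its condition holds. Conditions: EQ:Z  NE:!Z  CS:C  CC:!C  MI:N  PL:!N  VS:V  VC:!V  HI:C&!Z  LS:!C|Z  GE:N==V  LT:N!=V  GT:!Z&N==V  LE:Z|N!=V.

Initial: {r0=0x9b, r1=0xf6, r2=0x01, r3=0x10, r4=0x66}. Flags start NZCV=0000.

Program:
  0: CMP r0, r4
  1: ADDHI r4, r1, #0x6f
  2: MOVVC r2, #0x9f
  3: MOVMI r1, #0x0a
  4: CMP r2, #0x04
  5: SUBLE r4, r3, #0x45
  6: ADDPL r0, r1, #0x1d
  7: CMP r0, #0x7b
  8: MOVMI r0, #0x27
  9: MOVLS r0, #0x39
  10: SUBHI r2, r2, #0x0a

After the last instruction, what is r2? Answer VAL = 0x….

VAL = 0xf7

0: ✓ CMP  NZCV=0011
1: ✓ ADDHI  r4←0x65
2: · MOVVC
3: · MOVMI
4: ✓ CMP  NZCV=1000
5: ✓ SUBLE  r4←0xcb
6: · ADDPL
7: ✓ CMP  NZCV=0011
8: · MOVMI
9: · MOVLS
10: ✓ SUBHI  r2←0xf7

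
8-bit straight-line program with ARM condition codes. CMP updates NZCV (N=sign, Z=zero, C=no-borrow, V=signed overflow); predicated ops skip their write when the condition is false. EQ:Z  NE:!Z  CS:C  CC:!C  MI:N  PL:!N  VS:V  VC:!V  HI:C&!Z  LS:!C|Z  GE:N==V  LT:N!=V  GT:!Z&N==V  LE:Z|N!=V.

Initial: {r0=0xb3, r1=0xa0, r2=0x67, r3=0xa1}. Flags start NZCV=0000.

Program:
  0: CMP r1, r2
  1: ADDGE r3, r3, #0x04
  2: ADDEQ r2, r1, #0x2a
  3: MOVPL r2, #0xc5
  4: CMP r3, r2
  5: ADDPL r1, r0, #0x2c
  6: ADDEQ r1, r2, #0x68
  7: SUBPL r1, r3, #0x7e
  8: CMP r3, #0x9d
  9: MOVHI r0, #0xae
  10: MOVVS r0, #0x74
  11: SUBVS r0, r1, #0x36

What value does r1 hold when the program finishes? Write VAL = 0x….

0: ✓ CMP  NZCV=0011
1: · ADDGE
2: · ADDEQ
3: ✓ MOVPL  r2←0xc5
4: ✓ CMP  NZCV=1000
5: · ADDPL
6: · ADDEQ
7: · SUBPL
8: ✓ CMP  NZCV=0010
9: ✓ MOVHI  r0←0xae
10: · MOVVS
11: · SUBVS

VAL = 0xa0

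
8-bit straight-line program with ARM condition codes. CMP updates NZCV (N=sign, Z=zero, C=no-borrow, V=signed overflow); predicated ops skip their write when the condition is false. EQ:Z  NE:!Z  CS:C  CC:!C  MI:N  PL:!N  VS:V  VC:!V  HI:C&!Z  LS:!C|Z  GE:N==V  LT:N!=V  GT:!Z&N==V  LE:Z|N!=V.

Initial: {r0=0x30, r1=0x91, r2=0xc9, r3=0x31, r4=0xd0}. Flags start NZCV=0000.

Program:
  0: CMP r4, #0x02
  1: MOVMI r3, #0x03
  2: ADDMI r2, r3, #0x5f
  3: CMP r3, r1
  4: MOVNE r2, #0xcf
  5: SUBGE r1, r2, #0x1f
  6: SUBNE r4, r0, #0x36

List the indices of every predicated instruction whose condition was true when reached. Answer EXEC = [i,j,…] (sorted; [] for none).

EXEC = [1,2,4,5,6]

0: ✓ CMP  NZCV=1010
1: ✓ MOVMI  r3←0x03
2: ✓ ADDMI  r2←0x62
3: ✓ CMP  NZCV=0000
4: ✓ MOVNE  r2←0xcf
5: ✓ SUBGE  r1←0xb0
6: ✓ SUBNE  r4←0xfa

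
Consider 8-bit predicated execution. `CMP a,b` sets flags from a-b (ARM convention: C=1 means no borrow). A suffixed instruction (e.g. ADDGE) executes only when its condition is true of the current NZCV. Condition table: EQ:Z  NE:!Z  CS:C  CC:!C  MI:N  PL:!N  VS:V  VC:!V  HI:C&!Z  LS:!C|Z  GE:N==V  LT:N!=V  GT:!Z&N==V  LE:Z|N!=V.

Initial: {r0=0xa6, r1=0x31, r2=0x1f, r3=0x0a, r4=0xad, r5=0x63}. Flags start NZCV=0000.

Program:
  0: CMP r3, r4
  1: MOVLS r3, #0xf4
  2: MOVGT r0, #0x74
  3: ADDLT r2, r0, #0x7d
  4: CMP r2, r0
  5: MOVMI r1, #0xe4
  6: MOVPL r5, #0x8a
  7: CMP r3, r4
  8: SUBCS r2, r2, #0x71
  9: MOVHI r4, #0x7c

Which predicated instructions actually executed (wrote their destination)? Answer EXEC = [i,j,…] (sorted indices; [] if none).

0: ✓ CMP  NZCV=0000
1: ✓ MOVLS  r3←0xf4
2: ✓ MOVGT  r0←0x74
3: · ADDLT
4: ✓ CMP  NZCV=1000
5: ✓ MOVMI  r1←0xe4
6: · MOVPL
7: ✓ CMP  NZCV=0010
8: ✓ SUBCS  r2←0xae
9: ✓ MOVHI  r4←0x7c

EXEC = [1,2,5,8,9]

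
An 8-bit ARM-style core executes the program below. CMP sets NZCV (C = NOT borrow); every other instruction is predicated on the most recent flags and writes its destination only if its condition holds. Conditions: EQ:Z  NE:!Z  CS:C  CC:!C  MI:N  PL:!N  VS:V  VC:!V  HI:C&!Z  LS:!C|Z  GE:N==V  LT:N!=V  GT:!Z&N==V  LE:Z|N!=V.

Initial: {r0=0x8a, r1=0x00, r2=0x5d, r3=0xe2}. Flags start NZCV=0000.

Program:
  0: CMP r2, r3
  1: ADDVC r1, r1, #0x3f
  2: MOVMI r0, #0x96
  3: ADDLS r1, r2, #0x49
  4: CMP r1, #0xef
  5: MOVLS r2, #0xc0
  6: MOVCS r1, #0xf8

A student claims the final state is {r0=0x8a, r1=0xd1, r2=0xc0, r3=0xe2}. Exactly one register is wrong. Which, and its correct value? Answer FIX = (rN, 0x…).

FIX = (r1, 0xa6)

[0] flags=0000 → (cmp)
[1] flags=0000 VC?T → r1=0x3f
[2] flags=0000 MI?F → skip
[3] flags=0000 LS?T → r1=0xa6
[4] flags=1000 → (cmp)
[5] flags=1000 LS?T → r2=0xc0
[6] flags=1000 CS?F → skip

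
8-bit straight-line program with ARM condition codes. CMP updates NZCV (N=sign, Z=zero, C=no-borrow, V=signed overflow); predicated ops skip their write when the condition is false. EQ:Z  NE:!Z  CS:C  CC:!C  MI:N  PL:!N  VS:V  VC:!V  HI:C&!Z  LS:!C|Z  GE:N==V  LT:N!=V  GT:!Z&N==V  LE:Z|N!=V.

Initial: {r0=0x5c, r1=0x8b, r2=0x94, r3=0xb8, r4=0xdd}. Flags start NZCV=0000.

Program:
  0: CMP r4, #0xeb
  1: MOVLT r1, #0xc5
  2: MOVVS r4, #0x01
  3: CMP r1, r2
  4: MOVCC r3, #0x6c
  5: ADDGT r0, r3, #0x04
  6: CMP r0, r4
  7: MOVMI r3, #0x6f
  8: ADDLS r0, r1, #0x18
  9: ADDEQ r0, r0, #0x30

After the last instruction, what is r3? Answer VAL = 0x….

[0] flags=1000 → (cmp)
[1] flags=1000 LT?T → r1=0xc5
[2] flags=1000 VS?F → skip
[3] flags=0010 → (cmp)
[4] flags=0010 CC?F → skip
[5] flags=0010 GT?T → r0=0xbc
[6] flags=1000 → (cmp)
[7] flags=1000 MI?T → r3=0x6f
[8] flags=1000 LS?T → r0=0xdd
[9] flags=1000 EQ?F → skip

VAL = 0x6f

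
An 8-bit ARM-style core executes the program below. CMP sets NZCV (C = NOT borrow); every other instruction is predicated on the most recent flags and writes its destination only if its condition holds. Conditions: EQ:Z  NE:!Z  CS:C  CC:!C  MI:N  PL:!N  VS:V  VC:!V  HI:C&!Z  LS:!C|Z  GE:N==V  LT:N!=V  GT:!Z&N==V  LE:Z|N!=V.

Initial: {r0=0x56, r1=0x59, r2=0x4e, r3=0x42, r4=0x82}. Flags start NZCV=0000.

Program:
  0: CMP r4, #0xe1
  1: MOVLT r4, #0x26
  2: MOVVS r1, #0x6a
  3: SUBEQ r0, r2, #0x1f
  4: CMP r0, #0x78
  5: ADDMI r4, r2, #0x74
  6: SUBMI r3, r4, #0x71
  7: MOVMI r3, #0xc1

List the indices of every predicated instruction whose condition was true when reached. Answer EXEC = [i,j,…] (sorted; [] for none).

EXEC = [1,5,6,7]

0: ✓ CMP  NZCV=1000
1: ✓ MOVLT  r4←0x26
2: · MOVVS
3: · SUBEQ
4: ✓ CMP  NZCV=1000
5: ✓ ADDMI  r4←0xc2
6: ✓ SUBMI  r3←0x51
7: ✓ MOVMI  r3←0xc1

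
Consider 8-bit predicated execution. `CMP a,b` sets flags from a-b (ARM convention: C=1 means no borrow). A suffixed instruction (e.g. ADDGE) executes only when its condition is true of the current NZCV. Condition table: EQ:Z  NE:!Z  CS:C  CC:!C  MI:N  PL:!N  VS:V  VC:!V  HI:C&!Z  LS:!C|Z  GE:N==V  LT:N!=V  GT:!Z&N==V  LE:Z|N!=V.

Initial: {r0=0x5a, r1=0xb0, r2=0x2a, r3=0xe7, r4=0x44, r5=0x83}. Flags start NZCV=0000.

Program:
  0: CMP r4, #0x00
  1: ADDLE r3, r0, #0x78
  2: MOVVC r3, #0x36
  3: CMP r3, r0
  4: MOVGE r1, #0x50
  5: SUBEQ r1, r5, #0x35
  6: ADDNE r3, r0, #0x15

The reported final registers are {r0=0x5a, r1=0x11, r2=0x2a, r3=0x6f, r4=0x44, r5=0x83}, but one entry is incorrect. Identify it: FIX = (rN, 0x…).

FIX = (r1, 0xb0)

[0] flags=0010 → (cmp)
[1] flags=0010 LE?F → skip
[2] flags=0010 VC?T → r3=0x36
[3] flags=1000 → (cmp)
[4] flags=1000 GE?F → skip
[5] flags=1000 EQ?F → skip
[6] flags=1000 NE?T → r3=0x6f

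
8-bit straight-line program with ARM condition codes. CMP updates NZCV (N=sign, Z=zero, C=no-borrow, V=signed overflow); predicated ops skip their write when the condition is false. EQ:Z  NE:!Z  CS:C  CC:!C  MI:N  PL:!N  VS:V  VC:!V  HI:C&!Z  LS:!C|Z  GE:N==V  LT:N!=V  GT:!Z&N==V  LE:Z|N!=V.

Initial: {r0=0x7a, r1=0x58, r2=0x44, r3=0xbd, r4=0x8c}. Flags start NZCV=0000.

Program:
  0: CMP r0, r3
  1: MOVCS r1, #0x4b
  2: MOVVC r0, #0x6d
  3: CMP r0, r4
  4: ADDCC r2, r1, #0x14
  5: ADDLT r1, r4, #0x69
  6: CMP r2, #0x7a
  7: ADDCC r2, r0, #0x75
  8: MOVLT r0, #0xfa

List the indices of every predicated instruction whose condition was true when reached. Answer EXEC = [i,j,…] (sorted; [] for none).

EXEC = [4,7,8]

0: ✓ CMP  NZCV=1001
1: · MOVCS
2: · MOVVC
3: ✓ CMP  NZCV=1001
4: ✓ ADDCC  r2←0x6c
5: · ADDLT
6: ✓ CMP  NZCV=1000
7: ✓ ADDCC  r2←0xef
8: ✓ MOVLT  r0←0xfa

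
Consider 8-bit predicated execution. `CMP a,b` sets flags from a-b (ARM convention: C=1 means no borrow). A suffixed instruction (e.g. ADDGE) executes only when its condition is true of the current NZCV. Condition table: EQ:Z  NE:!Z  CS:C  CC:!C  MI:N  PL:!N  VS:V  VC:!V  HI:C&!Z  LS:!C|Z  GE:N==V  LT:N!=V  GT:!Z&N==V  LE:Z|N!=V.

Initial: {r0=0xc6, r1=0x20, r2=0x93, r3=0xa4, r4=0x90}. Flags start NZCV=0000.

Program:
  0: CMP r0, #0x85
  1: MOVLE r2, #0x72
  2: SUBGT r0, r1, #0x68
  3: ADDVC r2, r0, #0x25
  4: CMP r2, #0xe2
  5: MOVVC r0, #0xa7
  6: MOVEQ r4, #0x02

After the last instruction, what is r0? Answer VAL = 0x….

VAL = 0xa7

[0] flags=0010 → (cmp)
[1] flags=0010 LE?F → skip
[2] flags=0010 GT?T → r0=0xb8
[3] flags=0010 VC?T → r2=0xdd
[4] flags=1000 → (cmp)
[5] flags=1000 VC?T → r0=0xa7
[6] flags=1000 EQ?F → skip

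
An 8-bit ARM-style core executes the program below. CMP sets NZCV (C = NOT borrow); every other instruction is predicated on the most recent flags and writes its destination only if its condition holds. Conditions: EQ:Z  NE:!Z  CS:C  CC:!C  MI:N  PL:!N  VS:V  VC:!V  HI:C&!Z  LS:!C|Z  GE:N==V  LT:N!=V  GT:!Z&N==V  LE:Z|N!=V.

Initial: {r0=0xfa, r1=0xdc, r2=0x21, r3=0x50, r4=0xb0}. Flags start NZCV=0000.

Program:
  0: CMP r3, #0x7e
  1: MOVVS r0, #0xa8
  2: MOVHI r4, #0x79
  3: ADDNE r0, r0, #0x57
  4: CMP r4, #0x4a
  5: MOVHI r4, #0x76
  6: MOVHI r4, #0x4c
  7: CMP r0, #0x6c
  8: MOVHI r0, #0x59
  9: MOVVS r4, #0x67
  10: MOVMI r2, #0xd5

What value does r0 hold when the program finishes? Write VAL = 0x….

0: ✓ CMP  NZCV=1000
1: · MOVVS
2: · MOVHI
3: ✓ ADDNE  r0←0x51
4: ✓ CMP  NZCV=0011
5: ✓ MOVHI  r4←0x76
6: ✓ MOVHI  r4←0x4c
7: ✓ CMP  NZCV=1000
8: · MOVHI
9: · MOVVS
10: ✓ MOVMI  r2←0xd5

VAL = 0x51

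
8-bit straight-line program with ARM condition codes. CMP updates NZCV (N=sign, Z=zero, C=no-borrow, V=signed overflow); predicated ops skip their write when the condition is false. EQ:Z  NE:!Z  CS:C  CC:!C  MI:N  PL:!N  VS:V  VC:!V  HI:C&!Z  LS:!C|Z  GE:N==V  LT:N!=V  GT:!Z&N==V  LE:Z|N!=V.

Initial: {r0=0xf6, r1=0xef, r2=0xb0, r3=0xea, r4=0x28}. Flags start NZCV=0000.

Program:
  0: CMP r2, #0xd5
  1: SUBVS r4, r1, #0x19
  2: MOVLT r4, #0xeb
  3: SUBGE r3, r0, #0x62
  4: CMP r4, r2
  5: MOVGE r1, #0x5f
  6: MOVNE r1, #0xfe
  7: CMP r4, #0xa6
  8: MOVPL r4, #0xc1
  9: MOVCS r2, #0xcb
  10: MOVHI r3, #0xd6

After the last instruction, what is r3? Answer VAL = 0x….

[0] flags=1000 → (cmp)
[1] flags=1000 VS?F → skip
[2] flags=1000 LT?T → r4=0xeb
[3] flags=1000 GE?F → skip
[4] flags=0010 → (cmp)
[5] flags=0010 GE?T → r1=0x5f
[6] flags=0010 NE?T → r1=0xfe
[7] flags=0010 → (cmp)
[8] flags=0010 PL?T → r4=0xc1
[9] flags=0010 CS?T → r2=0xcb
[10] flags=0010 HI?T → r3=0xd6

VAL = 0xd6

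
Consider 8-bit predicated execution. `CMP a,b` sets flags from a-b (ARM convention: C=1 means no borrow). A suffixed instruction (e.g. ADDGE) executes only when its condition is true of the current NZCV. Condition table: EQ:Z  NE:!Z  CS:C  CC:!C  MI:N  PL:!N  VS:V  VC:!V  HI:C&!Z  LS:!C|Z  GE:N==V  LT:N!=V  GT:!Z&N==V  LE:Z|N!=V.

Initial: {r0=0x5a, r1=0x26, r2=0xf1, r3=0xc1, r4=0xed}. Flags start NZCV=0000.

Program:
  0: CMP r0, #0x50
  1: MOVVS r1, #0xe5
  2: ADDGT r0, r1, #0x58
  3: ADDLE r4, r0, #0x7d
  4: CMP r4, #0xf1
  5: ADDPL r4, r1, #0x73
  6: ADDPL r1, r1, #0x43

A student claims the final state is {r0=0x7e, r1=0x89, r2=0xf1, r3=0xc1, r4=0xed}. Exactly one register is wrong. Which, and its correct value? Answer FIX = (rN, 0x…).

FIX = (r1, 0x26)

0: ✓ CMP  NZCV=0010
1: · MOVVS
2: ✓ ADDGT  r0←0x7e
3: · ADDLE
4: ✓ CMP  NZCV=1000
5: · ADDPL
6: · ADDPL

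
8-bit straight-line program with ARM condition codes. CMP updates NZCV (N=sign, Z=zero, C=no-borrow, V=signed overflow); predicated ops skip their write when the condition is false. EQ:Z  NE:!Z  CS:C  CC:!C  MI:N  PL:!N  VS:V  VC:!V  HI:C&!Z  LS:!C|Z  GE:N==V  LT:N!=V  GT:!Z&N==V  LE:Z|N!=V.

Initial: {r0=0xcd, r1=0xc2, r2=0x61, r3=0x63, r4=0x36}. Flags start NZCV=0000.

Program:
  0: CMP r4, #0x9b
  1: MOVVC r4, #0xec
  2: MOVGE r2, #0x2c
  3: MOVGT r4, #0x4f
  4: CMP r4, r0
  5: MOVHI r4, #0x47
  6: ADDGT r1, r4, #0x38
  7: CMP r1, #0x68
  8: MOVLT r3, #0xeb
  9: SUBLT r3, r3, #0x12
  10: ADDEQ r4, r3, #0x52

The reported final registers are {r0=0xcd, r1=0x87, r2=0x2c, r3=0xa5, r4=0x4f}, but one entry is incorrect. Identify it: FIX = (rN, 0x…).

FIX = (r3, 0xd9)

0: ✓ CMP  NZCV=1001
1: · MOVVC
2: ✓ MOVGE  r2←0x2c
3: ✓ MOVGT  r4←0x4f
4: ✓ CMP  NZCV=1001
5: · MOVHI
6: ✓ ADDGT  r1←0x87
7: ✓ CMP  NZCV=0011
8: ✓ MOVLT  r3←0xeb
9: ✓ SUBLT  r3←0xd9
10: · ADDEQ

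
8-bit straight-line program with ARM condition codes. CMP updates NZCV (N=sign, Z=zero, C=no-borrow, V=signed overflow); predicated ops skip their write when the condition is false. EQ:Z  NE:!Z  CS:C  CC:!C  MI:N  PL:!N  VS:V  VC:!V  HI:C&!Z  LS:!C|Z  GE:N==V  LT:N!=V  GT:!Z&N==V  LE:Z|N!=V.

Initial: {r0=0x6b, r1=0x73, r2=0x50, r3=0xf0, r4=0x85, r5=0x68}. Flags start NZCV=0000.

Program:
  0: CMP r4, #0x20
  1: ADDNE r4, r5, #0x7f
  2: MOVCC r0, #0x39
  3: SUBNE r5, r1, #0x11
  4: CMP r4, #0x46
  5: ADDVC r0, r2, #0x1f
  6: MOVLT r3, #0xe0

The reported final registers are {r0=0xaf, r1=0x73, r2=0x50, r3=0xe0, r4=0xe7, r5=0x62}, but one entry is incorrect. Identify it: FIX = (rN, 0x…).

FIX = (r0, 0x6f)

[0] flags=0011 → (cmp)
[1] flags=0011 NE?T → r4=0xe7
[2] flags=0011 CC?F → skip
[3] flags=0011 NE?T → r5=0x62
[4] flags=1010 → (cmp)
[5] flags=1010 VC?T → r0=0x6f
[6] flags=1010 LT?T → r3=0xe0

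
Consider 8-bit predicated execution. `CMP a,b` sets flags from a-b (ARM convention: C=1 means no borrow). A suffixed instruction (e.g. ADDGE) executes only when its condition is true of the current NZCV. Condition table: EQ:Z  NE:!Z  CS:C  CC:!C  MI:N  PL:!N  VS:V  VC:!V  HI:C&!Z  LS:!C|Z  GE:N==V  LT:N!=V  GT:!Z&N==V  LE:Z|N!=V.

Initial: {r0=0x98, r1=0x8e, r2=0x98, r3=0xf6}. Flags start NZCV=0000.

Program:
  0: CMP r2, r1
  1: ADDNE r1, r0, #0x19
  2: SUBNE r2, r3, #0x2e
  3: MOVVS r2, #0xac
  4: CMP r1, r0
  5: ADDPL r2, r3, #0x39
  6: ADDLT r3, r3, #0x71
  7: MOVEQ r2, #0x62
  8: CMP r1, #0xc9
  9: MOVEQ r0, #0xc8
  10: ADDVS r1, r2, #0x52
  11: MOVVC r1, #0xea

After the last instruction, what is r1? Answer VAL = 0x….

VAL = 0xea

0: ✓ CMP  NZCV=0010
1: ✓ ADDNE  r1←0xb1
2: ✓ SUBNE  r2←0xc8
3: · MOVVS
4: ✓ CMP  NZCV=0010
5: ✓ ADDPL  r2←0x2f
6: · ADDLT
7: · MOVEQ
8: ✓ CMP  NZCV=1000
9: · MOVEQ
10: · ADDVS
11: ✓ MOVVC  r1←0xea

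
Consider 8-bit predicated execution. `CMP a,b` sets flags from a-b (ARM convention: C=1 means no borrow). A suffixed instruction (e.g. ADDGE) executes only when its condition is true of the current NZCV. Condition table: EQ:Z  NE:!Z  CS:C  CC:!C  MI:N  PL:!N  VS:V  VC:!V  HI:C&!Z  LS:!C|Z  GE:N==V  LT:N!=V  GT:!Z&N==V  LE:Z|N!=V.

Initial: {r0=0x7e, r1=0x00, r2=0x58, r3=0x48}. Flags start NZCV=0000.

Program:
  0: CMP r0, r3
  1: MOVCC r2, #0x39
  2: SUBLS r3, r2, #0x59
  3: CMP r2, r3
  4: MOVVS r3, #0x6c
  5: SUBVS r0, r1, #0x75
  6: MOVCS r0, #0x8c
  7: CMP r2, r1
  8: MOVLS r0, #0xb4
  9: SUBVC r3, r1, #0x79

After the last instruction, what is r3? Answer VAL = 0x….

[0] flags=0010 → (cmp)
[1] flags=0010 CC?F → skip
[2] flags=0010 LS?F → skip
[3] flags=0010 → (cmp)
[4] flags=0010 VS?F → skip
[5] flags=0010 VS?F → skip
[6] flags=0010 CS?T → r0=0x8c
[7] flags=0010 → (cmp)
[8] flags=0010 LS?F → skip
[9] flags=0010 VC?T → r3=0x87

VAL = 0x87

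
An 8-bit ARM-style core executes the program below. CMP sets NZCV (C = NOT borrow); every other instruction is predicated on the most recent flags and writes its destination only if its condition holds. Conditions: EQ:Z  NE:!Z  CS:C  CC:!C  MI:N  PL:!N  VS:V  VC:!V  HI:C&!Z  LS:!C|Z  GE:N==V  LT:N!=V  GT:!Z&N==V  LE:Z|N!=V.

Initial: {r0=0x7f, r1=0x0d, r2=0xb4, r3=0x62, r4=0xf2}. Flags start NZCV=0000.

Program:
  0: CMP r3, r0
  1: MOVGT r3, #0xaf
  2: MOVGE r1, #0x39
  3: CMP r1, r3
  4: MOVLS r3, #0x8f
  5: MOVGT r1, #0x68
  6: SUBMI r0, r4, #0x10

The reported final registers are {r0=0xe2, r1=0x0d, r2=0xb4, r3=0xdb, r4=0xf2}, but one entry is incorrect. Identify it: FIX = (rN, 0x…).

[0] flags=1000 → (cmp)
[1] flags=1000 GT?F → skip
[2] flags=1000 GE?F → skip
[3] flags=1000 → (cmp)
[4] flags=1000 LS?T → r3=0x8f
[5] flags=1000 GT?F → skip
[6] flags=1000 MI?T → r0=0xe2

FIX = (r3, 0x8f)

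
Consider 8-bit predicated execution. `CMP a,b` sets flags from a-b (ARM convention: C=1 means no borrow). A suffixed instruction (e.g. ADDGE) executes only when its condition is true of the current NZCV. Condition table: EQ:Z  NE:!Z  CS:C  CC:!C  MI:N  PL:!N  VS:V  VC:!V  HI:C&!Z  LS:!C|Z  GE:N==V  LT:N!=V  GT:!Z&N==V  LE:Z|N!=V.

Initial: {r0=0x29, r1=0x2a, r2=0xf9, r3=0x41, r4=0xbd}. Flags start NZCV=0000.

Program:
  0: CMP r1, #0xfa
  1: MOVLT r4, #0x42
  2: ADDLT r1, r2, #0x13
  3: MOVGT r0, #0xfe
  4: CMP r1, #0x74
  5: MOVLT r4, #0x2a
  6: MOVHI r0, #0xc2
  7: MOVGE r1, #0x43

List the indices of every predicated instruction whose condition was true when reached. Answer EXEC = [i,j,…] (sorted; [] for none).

0: ✓ CMP  NZCV=0000
1: · MOVLT
2: · ADDLT
3: ✓ MOVGT  r0←0xfe
4: ✓ CMP  NZCV=1000
5: ✓ MOVLT  r4←0x2a
6: · MOVHI
7: · MOVGE

EXEC = [3,5]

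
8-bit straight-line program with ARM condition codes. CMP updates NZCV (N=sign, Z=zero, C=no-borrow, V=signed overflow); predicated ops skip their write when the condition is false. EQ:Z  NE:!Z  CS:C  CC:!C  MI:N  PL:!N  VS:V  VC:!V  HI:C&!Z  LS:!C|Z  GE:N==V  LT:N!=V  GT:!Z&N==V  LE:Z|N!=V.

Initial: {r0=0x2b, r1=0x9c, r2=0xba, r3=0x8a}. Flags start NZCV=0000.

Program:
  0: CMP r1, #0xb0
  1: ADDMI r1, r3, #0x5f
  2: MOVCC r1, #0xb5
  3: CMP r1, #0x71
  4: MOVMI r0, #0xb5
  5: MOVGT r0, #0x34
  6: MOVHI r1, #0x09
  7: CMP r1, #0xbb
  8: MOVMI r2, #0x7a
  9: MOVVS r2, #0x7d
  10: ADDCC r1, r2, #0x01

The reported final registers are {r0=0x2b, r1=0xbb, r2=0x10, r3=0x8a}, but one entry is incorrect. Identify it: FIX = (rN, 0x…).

[0] flags=1000 → (cmp)
[1] flags=1000 MI?T → r1=0xe9
[2] flags=1000 CC?T → r1=0xb5
[3] flags=0011 → (cmp)
[4] flags=0011 MI?F → skip
[5] flags=0011 GT?F → skip
[6] flags=0011 HI?T → r1=0x09
[7] flags=0000 → (cmp)
[8] flags=0000 MI?F → skip
[9] flags=0000 VS?F → skip
[10] flags=0000 CC?T → r1=0xbb

FIX = (r2, 0xba)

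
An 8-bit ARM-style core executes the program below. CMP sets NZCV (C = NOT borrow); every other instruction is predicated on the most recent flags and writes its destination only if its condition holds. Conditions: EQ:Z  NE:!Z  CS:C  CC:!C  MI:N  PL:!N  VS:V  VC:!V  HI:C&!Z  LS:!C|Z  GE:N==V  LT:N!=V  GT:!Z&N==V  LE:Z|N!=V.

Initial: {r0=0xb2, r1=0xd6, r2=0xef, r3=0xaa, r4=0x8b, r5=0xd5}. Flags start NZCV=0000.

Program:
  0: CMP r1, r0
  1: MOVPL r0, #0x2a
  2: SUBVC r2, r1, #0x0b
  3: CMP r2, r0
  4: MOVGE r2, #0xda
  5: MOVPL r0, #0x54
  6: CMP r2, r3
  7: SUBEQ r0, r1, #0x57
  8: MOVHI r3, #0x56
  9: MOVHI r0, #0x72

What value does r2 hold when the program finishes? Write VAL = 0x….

VAL = 0xcb

0: ✓ CMP  NZCV=0010
1: ✓ MOVPL  r0←0x2a
2: ✓ SUBVC  r2←0xcb
3: ✓ CMP  NZCV=1010
4: · MOVGE
5: · MOVPL
6: ✓ CMP  NZCV=0010
7: · SUBEQ
8: ✓ MOVHI  r3←0x56
9: ✓ MOVHI  r0←0x72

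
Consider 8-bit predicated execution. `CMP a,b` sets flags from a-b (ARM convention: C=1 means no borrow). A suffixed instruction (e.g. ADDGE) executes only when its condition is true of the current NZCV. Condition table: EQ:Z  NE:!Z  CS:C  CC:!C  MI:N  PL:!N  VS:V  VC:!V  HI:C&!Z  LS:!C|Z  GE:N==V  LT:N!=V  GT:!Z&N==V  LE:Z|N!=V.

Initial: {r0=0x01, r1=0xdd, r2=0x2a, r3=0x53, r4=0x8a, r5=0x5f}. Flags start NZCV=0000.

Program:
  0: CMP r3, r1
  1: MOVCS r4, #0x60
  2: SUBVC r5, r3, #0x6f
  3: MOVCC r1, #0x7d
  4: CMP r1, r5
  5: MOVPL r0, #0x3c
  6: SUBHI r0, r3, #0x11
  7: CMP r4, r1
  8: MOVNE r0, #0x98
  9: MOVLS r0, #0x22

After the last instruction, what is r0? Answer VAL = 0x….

VAL = 0x98

[0] flags=0000 → (cmp)
[1] flags=0000 CS?F → skip
[2] flags=0000 VC?T → r5=0xe4
[3] flags=0000 CC?T → r1=0x7d
[4] flags=1001 → (cmp)
[5] flags=1001 PL?F → skip
[6] flags=1001 HI?F → skip
[7] flags=0011 → (cmp)
[8] flags=0011 NE?T → r0=0x98
[9] flags=0011 LS?F → skip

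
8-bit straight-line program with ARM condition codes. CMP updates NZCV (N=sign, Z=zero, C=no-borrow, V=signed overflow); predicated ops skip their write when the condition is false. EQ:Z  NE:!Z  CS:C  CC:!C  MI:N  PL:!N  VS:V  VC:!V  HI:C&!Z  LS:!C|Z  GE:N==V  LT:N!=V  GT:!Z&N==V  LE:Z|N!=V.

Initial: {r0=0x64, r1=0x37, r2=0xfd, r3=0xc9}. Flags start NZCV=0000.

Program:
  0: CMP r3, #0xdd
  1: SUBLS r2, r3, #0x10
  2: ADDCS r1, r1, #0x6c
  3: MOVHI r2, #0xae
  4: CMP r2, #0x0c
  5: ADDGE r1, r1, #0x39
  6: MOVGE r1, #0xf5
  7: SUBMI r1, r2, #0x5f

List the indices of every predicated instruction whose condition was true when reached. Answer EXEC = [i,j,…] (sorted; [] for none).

EXEC = [1,7]

[0] flags=1000 → (cmp)
[1] flags=1000 LS?T → r2=0xb9
[2] flags=1000 CS?F → skip
[3] flags=1000 HI?F → skip
[4] flags=1010 → (cmp)
[5] flags=1010 GE?F → skip
[6] flags=1010 GE?F → skip
[7] flags=1010 MI?T → r1=0x5a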